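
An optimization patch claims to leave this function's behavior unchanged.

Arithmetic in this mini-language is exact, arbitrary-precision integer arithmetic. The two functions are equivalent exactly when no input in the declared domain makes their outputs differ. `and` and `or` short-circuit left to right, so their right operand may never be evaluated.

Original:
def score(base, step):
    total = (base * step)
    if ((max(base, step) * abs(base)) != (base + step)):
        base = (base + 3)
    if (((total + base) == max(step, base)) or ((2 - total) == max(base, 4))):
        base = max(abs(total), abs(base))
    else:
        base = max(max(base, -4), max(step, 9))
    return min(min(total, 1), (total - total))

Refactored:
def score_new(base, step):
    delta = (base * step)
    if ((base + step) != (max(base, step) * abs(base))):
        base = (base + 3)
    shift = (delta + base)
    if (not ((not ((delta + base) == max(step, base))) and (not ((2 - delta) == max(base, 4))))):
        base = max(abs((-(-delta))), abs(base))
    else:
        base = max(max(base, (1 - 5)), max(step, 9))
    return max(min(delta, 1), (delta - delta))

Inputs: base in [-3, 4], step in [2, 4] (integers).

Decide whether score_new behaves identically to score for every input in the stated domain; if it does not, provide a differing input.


Not equivalent: base=-3, step=2 separates them (-6 vs 0).
score: total becomes -6; next ((max(base, step) * abs(base)) != (base + step)) evaluates to true; next base becomes 0; next (((total + base) == max(step, base)) or ((2 - total) == max(base, 4))) evaluates to false; next base becomes 9; next final value -6
score_new: delta becomes -6; next ((base + step) != (max(base, step) * abs(base))) evaluates to true; next base becomes 0; next shift becomes -6; next (not ((not ((delta + base) == max(step, base))) and (not ((2 - delta) == max(base, 4))))) evaluates to false; next base becomes 9; next final value 0
verdict: not equivalent; witness: base=-3, step=2


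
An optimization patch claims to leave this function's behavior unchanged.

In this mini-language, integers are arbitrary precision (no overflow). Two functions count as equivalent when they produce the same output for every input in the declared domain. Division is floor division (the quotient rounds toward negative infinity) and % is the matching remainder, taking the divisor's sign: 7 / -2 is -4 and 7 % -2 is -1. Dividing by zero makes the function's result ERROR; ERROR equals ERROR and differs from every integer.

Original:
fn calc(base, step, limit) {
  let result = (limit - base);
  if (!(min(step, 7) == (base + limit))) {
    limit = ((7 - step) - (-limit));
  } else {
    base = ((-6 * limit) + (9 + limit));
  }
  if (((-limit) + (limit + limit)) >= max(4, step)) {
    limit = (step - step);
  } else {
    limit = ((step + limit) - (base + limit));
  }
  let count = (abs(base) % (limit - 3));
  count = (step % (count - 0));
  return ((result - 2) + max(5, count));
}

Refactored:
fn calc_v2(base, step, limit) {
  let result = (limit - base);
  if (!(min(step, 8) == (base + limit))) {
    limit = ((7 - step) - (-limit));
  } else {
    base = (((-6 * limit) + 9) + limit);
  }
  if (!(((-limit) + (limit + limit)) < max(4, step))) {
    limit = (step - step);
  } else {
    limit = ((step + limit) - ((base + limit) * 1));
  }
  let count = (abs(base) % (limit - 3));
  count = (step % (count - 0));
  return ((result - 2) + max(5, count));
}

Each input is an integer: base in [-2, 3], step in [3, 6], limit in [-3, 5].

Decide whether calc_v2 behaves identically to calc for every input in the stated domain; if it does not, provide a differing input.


Equivalent. The one real change (`7` became `8`) has no effect anywhere in the declared ranges.
Across all 216 domain points the two functions coincide.
Spot check at base=1, step=6, limit=4 — calc: result := 3 | (!(min(step, 7) == (base + limit))): true | limit := 5 | (((-limit) + (limit + limit)) >= max(4, step)): false | limit := 5 | count := 1 | count := 0 | result 6. calc_v2: result := 3 | (!(min(step, 8) == (base + limit))): true | limit := 5 | (!(((-limit) + (limit + limit)) < max(4, step))): false | limit := 5 | count := 1 | count := 0 | result 6. Both give 6.
verdict: equivalent


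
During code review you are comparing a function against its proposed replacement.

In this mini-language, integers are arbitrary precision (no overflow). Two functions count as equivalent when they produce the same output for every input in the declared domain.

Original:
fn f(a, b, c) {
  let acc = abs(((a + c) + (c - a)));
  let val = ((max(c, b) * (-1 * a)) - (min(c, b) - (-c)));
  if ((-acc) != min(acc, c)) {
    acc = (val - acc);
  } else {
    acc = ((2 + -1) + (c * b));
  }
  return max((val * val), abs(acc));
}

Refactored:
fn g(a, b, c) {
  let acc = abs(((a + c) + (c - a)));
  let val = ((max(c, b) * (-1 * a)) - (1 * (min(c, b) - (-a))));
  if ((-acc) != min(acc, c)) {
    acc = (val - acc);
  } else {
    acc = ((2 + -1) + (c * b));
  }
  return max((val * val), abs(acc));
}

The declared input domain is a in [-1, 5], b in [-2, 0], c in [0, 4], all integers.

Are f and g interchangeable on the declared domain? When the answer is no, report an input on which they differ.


Consider the input a=-1, b=-2, c=0.
f: acc=0, then val=2, then ((-acc) != min(acc, c)) is false, then acc=1, then returns 4
g: acc=0, then val=3, then ((-acc) != min(acc, c)) is false, then acc=1, then returns 9
4 against 9: the behavior changed.
verdict: not equivalent; witness: a=-1, b=-2, c=0


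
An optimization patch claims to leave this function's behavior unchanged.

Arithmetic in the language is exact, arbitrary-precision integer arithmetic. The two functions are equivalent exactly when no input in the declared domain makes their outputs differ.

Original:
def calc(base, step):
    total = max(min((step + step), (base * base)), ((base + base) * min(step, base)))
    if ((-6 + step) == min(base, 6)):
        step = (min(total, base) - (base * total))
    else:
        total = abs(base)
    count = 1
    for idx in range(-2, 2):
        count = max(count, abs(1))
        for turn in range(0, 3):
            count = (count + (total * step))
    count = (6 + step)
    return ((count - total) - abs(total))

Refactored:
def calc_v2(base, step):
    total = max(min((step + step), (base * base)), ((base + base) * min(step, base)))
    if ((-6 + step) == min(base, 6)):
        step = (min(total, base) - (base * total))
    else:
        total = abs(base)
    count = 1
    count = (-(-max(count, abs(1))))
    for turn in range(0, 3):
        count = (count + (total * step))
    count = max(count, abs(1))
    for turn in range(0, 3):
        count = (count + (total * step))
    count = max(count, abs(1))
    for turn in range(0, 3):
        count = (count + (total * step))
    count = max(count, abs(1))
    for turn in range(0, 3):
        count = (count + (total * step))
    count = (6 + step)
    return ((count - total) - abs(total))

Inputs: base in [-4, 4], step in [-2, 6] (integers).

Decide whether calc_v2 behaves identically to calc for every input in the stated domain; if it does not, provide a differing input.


Equivalent — the differences include min/max/abs usage differs, plus local variable names differ, plus constant usage differs, plus arithmetic usage differs, plus loop structure differs, plus statement counts differ, yet no declared input distinguishes the two.
Spot check at base=3, step=3 — calc: total = 18; ((-6 + step) == min(base, 6)) -> false; total = 3; count = 1; [idx=-2]; count = 1; [turn=0]; count = 10; [turn=1]; count = 19; [turn=2]; count = 28; [idx=-1]; count = 28; [turn=0]; count = 37; [turn=1]; count = 46; [turn=2]; count = 55; [idx=0]; count = 55; [turn=0]; count = 64; [turn=1]; count = 73; [turn=2]; count = 82; [idx=1]; count = 82; [turn=0]; count = 91; [turn=1]; count = 100; [turn=2]; count = 109; count = 9; return 3. calc_v2: total = 18; ((-6 + step) == min(base, 6)) -> false; total = 3; count = 1; count = 1; [turn=0]; count = 10; [turn=1]; count = 19; [turn=2]; count = 28; count = 28; [turn=0]; count = 37; [turn=1]; count = 46; [turn=2]; count = 55; count = 55; [turn=0]; count = 64; [turn=1]; count = 73; [turn=2]; count = 82; count = 82; [turn=0]; count = 91; [turn=1]; count = 100; [turn=2]; count = 109; count = 9; return 3. Both give 3.
Across all 81 domain points the two functions coincide.
verdict: equivalent


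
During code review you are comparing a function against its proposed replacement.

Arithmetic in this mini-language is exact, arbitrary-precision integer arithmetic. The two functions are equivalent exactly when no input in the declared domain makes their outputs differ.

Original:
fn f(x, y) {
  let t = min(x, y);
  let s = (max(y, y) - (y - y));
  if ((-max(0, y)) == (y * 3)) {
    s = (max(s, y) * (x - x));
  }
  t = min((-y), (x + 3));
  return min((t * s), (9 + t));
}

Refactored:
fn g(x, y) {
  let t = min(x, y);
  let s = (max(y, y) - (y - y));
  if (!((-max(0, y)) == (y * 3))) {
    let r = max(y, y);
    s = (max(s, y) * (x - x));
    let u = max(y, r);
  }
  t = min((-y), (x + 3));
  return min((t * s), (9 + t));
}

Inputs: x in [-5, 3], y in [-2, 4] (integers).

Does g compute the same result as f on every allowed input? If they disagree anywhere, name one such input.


These are not equivalent — on x=-5, y=-2 the outputs split (4 vs 0).
f: t := -5 | s := -2 | ((-max(0, y)) == (y * 3)): false | t := -2 | result 4
g: t := -5 | s := -2 | (!((-max(0, y)) == (y * 3))): true | r := -2 | s := 0 | u := -2 | t := -2 | result 0
verdict: not equivalent; witness: x=-5, y=-2


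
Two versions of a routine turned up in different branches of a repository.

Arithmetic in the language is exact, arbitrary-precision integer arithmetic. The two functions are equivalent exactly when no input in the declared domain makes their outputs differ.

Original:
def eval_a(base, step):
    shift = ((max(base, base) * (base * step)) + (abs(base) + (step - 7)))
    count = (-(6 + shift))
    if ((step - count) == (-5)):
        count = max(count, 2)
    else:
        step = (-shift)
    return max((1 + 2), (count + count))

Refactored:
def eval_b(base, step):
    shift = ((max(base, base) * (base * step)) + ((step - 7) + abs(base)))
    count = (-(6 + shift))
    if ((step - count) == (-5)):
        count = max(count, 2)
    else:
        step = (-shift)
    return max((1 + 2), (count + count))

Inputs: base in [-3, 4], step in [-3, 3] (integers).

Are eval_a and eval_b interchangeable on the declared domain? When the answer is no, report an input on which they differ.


Side by side, the visible changes include: same computation, different form.
Spot check at base=3, step=2 — eval_a: shift=16, then count=-22, then ((step - count) == (-5)) is false, then step=-16, then returns 3. eval_b: shift=16, then count=-22, then ((step - count) == (-5)) is false, then step=-16, then returns 3. Both give 3.
An exhaustive pass over the 56 declared inputs shows identical outputs.
verdict: equivalent


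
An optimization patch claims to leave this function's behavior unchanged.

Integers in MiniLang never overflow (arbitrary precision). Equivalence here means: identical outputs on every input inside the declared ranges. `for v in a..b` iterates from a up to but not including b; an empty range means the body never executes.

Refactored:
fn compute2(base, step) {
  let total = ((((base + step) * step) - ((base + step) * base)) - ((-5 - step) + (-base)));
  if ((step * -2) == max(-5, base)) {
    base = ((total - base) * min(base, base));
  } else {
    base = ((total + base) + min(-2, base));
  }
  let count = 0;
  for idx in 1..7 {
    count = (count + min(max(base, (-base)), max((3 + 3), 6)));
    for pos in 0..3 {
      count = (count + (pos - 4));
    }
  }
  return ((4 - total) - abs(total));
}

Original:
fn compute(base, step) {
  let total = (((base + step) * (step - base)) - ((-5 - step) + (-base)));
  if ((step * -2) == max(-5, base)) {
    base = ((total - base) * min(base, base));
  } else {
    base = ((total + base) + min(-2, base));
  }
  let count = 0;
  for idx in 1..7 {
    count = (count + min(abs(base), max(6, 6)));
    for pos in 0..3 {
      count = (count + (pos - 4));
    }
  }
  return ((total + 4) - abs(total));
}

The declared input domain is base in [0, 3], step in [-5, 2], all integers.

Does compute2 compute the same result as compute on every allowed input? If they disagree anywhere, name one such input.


Run the pair on base=0, step=-5.
compute: total = 25; ((step * -2) == max(-5, base)) -> false; base = 23; count = 0; [idx=1]; count = 6; [pos=0]; count = 2; [pos=1]; count = -1; [pos=2]; count = -3; [idx=2]; count = 3; [pos=0]; count = -1; [pos=1]; count = -4; [pos=2]; count = -6; [idx=3]; count = 0; [pos=0]; count = -4; [pos=1]; count = -7; [pos=2]; count = -9; [idx=4]; count = -3; [pos=0]; count = -7; [pos=1]; count = -10; [pos=2]; count = -12; [idx=5]; count = -6; [pos=0]; count = -10; [pos=1]; count = -13; [pos=2]; count = -15; [idx=6]; count = -9; [pos=0]; count = -13; [pos=1]; count = -16; [pos=2]; count = -18; return 4
compute2: total = 25; ((step * -2) == max(-5, base)) -> false; base = 23; count = 0; [idx=1]; count = 6; [pos=0]; count = 2; [pos=1]; count = -1; [pos=2]; count = -3; [idx=2]; count = 3; [pos=0]; count = -1; [pos=1]; count = -4; [pos=2]; count = -6; [idx=3]; count = 0; [pos=0]; count = -4; [pos=1]; count = -7; [pos=2]; count = -9; [idx=4]; count = -3; [pos=0]; count = -7; [pos=1]; count = -10; [pos=2]; count = -12; [idx=5]; count = -6; [pos=0]; count = -10; [pos=1]; count = -13; [pos=2]; count = -15; [idx=6]; count = -9; [pos=0]; count = -13; [pos=1]; count = -16; [pos=2]; count = -18; return -46
4 and -46 differ, so these are not the same function on this domain.
verdict: not equivalent; witness: base=0, step=-5


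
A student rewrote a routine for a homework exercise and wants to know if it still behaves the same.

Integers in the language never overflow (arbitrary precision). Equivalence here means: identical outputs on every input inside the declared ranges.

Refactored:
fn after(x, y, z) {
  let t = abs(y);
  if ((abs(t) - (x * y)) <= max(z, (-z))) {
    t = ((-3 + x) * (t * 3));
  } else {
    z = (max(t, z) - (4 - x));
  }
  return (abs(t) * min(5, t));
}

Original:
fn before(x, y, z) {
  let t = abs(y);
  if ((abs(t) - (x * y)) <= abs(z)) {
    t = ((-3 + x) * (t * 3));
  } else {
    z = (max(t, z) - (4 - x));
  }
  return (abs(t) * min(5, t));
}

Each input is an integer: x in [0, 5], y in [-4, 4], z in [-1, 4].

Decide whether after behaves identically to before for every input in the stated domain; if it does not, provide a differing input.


Changes here: min/max/abs usage differs; the full 324-point sweep finds no disagreement.
verdict: equivalent


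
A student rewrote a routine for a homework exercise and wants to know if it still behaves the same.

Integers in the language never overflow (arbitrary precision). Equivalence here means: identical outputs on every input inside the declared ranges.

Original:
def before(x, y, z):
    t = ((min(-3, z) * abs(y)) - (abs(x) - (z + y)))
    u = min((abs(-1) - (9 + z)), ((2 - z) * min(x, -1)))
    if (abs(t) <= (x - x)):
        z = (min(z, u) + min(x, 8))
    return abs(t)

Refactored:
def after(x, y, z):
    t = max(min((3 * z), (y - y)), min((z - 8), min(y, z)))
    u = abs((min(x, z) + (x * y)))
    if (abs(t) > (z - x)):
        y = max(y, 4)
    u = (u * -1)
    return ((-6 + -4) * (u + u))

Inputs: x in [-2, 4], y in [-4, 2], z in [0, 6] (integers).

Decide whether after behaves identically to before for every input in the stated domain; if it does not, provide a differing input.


These are not equivalent — on x=-2, y=-4, z=0 the outputs split (18 vs 120).
before: t = -18; u = -8; (abs(t) <= (x - x)) -> false; return 18
after: t = 0; u = 6; (abs(t) > (z - x)) -> false; u = -6; return 120
verdict: not equivalent; witness: x=-2, y=-4, z=0


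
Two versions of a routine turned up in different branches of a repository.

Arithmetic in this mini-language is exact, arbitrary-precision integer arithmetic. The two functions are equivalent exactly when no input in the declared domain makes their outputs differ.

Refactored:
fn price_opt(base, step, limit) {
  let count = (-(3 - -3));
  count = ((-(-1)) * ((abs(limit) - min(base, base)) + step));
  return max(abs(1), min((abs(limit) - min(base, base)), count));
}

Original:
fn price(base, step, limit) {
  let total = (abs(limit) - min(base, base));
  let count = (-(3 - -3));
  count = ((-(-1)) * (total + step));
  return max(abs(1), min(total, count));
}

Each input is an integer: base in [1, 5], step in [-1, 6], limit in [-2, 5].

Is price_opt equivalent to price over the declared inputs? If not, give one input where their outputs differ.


Comparing the listings, the differences include: min/max/abs usage differs; and local variable names differ; and statement counts differ; and arithmetic usage differs.
Tracing base=1, step=1, limit=1: price: total=0, then count=-6, then count=1, then returns 1 | price_opt: count=-6, then count=1, then returns 1 — matching result 1.
An exhaustive pass over the 320 declared inputs shows identical outputs.
verdict: equivalent


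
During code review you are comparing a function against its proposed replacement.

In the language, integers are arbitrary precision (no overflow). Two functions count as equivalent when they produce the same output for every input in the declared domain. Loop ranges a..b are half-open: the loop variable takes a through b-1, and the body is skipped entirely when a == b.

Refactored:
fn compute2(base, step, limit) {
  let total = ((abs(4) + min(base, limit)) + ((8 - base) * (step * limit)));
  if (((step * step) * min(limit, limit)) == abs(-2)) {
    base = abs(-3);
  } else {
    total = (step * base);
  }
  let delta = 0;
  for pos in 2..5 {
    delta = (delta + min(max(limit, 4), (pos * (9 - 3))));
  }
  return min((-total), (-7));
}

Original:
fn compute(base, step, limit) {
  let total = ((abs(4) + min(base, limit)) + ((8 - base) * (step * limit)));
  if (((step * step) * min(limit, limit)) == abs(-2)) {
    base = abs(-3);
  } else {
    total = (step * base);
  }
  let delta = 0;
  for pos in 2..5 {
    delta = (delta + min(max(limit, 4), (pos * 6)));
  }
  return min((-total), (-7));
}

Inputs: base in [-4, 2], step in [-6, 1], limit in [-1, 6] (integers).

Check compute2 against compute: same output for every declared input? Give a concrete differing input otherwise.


The two are interchangeable: arithmetic usage differs, constant usage differs, and every declared input agrees.
As a probe, take base=-2, step=1, limit=3: compute runs total = 32; (((step * step) * min(limit, limit)) == abs(-2)) -> false; total = -2; delta = 0; [pos=2]; delta = 4; [pos=3]; delta = 8; [pos=4]; delta = 12; return -7; compute2 runs total = 32; (((step * step) * min(limit, limit)) == abs(-2)) -> false; total = -2; delta = 0; [pos=2]; delta = 4; [pos=3]; delta = 8; [pos=4]; delta = 12; return -7; both end at -7.
Across all 448 domain points the two functions coincide.
verdict: equivalent


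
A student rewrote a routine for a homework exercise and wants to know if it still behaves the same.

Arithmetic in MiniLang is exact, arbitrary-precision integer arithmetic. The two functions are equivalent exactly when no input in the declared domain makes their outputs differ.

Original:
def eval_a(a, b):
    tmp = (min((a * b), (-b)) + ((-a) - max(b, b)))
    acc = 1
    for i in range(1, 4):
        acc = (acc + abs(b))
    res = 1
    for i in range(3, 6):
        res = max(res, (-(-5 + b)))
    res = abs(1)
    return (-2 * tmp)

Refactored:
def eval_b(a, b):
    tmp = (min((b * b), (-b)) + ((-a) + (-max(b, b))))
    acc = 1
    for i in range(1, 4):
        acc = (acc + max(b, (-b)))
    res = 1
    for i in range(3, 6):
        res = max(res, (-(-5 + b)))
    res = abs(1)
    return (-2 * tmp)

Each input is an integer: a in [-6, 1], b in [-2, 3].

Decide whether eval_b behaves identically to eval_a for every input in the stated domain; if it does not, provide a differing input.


Not equivalent: a=-6, b=1 separates them (2 vs -8).
eval_a: tmp=-1, then acc=1, then (i=1), then acc=2, then (i=2), then acc=3, then (i=3), then acc=4, then res=1, then (i=3), then res=4, then (i=4), then res=4, then (i=5), then res=4, then res=1, then returns 2
eval_b: tmp=4, then acc=1, then (i=1), then acc=2, then (i=2), then acc=3, then (i=3), then acc=4, then res=1, then (i=3), then res=4, then (i=4), then res=4, then (i=5), then res=4, then res=1, then returns -8
verdict: not equivalent; witness: a=-6, b=1


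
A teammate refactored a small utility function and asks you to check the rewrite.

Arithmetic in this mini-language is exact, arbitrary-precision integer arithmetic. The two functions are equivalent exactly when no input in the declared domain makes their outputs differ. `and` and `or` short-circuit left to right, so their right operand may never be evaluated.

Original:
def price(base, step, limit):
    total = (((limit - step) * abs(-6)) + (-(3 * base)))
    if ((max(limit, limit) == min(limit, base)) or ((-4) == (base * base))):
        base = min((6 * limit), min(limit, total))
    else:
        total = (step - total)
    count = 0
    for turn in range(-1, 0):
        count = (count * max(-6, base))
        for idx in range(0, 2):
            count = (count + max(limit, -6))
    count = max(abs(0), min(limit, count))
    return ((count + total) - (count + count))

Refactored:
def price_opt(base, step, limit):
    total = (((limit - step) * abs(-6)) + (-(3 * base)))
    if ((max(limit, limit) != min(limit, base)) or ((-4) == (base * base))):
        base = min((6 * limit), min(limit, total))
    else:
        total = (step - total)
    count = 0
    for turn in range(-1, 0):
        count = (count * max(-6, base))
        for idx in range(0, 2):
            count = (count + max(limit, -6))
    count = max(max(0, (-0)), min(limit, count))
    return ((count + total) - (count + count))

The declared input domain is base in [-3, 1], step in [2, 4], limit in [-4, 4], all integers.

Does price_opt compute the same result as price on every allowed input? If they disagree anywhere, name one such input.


Consider the input base=-3, step=2, limit=-4.
price: total becomes -27; next ((max(limit, limit) == min(limit, base)) or ((-4) == (base * base))) evaluates to true; next base becomes -27; next count becomes 0; next at turn=-1:; next count becomes 0; next at idx=0:; next count becomes -4; next at idx=1:; next count becomes -8; next count becomes 0; next final value -27
price_opt: total becomes -27; next ((max(limit, limit) != min(limit, base)) or ((-4) == (base * base))) evaluates to false; next total becomes 29; next count becomes 0; next at turn=-1:; next count becomes 0; next at idx=0:; next count becomes -4; next at idx=1:; next count becomes -8; next count becomes 0; next final value 29
-27 != 29, so the rewrite changes behavior.
verdict: not equivalent; witness: base=-3, step=2, limit=-4


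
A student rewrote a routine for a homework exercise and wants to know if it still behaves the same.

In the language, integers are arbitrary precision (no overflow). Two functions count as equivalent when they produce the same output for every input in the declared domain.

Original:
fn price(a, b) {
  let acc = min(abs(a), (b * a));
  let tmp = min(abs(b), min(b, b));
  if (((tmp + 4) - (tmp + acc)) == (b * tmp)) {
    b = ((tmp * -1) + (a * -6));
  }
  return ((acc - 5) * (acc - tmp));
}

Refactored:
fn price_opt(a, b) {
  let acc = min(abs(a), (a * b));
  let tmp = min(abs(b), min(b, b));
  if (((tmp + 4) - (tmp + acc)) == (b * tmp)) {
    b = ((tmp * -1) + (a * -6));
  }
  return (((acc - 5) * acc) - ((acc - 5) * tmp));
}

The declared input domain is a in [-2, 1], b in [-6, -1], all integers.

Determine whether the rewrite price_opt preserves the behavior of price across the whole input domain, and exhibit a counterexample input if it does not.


Comparing the listings, the differences include: constant usage differs; and arithmetic usage differs.
Spot check at a=1, b=-5 — price: acc := -5 | tmp := -5 | (((tmp + 4) - (tmp + acc)) == (b * tmp)): false | result 0. price_opt: acc := -5 | tmp := -5 | (((tmp + 4) - (tmp + acc)) == (b * tmp)): false | result 0. Both give 0.
An exhaustive pass over the 24 declared inputs shows identical outputs.
verdict: equivalent


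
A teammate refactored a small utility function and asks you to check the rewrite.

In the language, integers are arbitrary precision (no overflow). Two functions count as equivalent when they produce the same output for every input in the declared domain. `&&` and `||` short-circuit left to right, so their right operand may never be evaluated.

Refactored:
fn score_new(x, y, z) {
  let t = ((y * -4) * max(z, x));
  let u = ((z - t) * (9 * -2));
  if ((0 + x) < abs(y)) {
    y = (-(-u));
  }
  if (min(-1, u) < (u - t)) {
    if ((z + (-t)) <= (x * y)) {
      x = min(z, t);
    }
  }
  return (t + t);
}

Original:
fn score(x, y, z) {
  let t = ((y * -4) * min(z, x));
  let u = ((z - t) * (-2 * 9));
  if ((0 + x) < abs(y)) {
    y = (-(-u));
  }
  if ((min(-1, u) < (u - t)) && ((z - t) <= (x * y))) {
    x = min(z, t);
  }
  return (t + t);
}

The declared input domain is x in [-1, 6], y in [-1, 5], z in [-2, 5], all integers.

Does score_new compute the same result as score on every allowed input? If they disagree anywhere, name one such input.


On input x=-1, y=-1, z=-2, score returns -16 while score_new returns -8.
verdict: not equivalent; witness: x=-1, y=-1, z=-2


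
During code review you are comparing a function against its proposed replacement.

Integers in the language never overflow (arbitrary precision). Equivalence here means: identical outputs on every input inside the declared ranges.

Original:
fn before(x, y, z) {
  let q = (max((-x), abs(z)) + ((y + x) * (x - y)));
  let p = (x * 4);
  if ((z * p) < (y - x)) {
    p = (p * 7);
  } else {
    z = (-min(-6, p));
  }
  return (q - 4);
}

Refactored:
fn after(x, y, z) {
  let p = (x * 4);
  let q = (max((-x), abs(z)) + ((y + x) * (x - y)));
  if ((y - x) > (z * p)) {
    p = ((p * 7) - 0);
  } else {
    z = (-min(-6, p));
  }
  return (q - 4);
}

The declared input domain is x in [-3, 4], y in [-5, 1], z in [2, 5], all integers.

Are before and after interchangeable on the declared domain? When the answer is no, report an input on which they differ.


The two versions differ — the changes include arithmetic usage differs; and comparison usage differs; and constant usage differs.
Tracing x=0, y=0, z=2: before: q := 2 | p := 0 | ((z * p) < (y - x)): false | z := 6 | result -2 | after: p := 0 | q := 2 | ((y - x) > (z * p)): false | z := 6 | result -2 — matching result -2.
An exhaustive pass over the 224 declared inputs shows identical outputs.
verdict: equivalent


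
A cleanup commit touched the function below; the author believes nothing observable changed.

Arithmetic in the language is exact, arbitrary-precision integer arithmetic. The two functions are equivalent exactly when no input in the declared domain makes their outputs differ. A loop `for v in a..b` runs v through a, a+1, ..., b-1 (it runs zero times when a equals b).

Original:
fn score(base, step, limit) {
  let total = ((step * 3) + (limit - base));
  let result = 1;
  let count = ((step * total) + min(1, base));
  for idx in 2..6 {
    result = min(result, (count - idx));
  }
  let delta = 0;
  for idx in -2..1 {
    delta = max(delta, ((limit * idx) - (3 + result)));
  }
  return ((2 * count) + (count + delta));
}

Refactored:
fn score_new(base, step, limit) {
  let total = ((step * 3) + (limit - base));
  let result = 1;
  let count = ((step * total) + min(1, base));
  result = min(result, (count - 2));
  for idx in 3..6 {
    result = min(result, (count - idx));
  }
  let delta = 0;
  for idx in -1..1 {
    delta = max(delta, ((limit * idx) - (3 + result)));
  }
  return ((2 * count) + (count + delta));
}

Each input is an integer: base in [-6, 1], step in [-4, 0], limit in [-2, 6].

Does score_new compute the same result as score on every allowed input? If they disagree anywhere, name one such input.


Run the pair on base=-6, step=-2, limit=-2.
score: total becomes -2; next result becomes 1; next count becomes -2; next at idx=2:; next result becomes -4; next at idx=3:; next result becomes -5; next at idx=4:; next result becomes -6; next at idx=5:; next result becomes -7; next delta becomes 0; next at idx=-2:; next delta becomes 8; next at idx=-1:; next delta becomes 8; next at idx=0:; next delta becomes 8; next final value 2
score_new: total becomes -2; next result becomes 1; next count becomes -2; next result becomes -4; next at idx=3:; next result becomes -5; next at idx=4:; next result becomes -6; next at idx=5:; next result becomes -7; next delta becomes 0; next at idx=-1:; next delta becomes 6; next at idx=0:; next delta becomes 6; next final value 0
2 and 0 differ, so these are not the same function on this domain.
verdict: not equivalent; witness: base=-6, step=-2, limit=-2


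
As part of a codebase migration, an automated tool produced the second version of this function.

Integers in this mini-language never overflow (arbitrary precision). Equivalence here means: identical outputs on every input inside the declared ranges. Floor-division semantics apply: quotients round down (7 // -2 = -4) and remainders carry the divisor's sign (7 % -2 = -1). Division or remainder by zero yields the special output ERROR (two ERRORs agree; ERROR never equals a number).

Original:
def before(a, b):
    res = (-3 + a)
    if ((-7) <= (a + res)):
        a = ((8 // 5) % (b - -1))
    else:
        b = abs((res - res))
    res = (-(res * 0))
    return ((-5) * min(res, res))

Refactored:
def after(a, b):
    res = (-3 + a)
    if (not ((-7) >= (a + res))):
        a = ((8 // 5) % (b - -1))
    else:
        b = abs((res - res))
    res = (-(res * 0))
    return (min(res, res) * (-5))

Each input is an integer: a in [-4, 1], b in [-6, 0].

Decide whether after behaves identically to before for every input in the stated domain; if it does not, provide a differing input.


Consider the input a=-2, b=-1.
before: res becomes -5; next ((-7) <= (a + res)) evaluates to true; next hits division by zero so the output is ERROR
after: res becomes -5; next (not ((-7) >= (a + res))) evaluates to false; next b becomes 0; next res becomes 0; next final value 0
ERROR != 0, so the rewrite changes behavior.
verdict: not equivalent; witness: a=-2, b=-1


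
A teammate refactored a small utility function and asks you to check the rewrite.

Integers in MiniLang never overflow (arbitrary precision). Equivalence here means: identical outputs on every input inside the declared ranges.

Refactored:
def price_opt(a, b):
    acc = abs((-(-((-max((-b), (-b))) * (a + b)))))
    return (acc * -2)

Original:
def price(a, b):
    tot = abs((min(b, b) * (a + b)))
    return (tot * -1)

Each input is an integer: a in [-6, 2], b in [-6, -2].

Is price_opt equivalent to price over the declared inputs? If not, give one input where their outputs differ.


Not equivalent: a=-6, b=-6 separates them (-72 vs -144).
price: tot = 72; return -72
price_opt: acc = 72; return -144
verdict: not equivalent; witness: a=-6, b=-6


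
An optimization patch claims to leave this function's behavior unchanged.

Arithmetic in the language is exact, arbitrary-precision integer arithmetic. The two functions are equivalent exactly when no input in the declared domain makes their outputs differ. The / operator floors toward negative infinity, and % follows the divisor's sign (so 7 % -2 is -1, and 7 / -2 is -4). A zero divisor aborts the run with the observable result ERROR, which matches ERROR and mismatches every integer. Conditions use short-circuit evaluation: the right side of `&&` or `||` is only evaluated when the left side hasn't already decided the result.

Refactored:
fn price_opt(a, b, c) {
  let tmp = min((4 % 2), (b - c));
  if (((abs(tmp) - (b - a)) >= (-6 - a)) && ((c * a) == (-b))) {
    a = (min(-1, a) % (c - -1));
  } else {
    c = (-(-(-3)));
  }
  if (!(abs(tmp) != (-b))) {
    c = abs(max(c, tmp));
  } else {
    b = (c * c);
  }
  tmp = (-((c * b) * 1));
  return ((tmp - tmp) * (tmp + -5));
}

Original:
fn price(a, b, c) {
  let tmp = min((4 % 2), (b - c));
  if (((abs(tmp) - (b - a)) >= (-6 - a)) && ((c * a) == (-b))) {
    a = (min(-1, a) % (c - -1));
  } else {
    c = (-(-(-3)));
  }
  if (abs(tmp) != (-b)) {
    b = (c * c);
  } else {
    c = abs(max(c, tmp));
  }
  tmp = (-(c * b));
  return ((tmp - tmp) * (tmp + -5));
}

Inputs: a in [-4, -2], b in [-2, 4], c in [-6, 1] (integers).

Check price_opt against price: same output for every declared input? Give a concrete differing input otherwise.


Behavior is preserved: although constant usage differs; and boolean connective usage differs; and arithmetic usage differs, the outputs never diverge.
As a probe, take a=-2, b=-1, c=-1: price runs tmp = 0; (((abs(tmp) - (b - a)) >= (-6 - a)) && ((c * a) == (-b))) -> false; c = -3; (abs(tmp) != (-b)) -> true; b = 9; tmp = 27; return 0; price_opt runs tmp = 0; (((abs(tmp) - (b - a)) >= (-6 - a)) && ((c * a) == (-b))) -> false; c = -3; (!(abs(tmp) != (-b))) -> false; b = 9; tmp = 27; return 0; both end at 0.
Every one of the 168 inputs gives matching results.
verdict: equivalent


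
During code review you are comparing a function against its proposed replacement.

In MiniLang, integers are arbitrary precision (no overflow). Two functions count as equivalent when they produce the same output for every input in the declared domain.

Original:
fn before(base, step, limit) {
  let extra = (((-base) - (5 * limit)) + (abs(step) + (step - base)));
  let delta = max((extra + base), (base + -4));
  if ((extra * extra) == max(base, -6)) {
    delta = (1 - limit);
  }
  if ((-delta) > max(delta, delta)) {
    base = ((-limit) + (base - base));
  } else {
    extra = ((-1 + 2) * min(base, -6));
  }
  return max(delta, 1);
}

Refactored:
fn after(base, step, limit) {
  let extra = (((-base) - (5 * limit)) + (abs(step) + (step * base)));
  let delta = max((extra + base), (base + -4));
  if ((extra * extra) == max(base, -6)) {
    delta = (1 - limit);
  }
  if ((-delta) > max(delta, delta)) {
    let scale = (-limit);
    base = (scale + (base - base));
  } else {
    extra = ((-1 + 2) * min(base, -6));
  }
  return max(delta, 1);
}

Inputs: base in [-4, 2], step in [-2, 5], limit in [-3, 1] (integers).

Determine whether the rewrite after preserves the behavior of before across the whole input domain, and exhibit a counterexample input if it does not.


There is a counterexample at base=-4, step=-2, limit=-3: 19 on one side, 25 on the other.
before: extra := 23 | delta := 19 | ((extra * extra) == max(base, -6)): false | ((-delta) > max(delta, delta)): false | extra := -6 | result 19
after: extra := 29 | delta := 25 | ((extra * extra) == max(base, -6)): false | ((-delta) > max(delta, delta)): false | extra := -6 | result 25
verdict: not equivalent; witness: base=-4, step=-2, limit=-3


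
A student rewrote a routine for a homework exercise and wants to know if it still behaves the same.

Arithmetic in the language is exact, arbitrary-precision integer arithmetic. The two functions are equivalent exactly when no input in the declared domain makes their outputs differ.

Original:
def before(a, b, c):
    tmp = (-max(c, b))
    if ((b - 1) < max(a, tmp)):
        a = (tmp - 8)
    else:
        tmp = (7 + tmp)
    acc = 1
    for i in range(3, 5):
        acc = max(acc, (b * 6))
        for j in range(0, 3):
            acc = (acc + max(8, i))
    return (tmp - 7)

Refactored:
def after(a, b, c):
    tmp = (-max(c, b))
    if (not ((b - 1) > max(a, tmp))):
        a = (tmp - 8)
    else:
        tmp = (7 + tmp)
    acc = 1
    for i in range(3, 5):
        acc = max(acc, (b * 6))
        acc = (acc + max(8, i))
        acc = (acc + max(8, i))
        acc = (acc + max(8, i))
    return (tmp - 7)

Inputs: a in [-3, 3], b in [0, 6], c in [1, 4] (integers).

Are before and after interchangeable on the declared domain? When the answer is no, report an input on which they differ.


On input a=-3, b=0, c=1, before returns -1 while after returns -8.
verdict: not equivalent; witness: a=-3, b=0, c=1


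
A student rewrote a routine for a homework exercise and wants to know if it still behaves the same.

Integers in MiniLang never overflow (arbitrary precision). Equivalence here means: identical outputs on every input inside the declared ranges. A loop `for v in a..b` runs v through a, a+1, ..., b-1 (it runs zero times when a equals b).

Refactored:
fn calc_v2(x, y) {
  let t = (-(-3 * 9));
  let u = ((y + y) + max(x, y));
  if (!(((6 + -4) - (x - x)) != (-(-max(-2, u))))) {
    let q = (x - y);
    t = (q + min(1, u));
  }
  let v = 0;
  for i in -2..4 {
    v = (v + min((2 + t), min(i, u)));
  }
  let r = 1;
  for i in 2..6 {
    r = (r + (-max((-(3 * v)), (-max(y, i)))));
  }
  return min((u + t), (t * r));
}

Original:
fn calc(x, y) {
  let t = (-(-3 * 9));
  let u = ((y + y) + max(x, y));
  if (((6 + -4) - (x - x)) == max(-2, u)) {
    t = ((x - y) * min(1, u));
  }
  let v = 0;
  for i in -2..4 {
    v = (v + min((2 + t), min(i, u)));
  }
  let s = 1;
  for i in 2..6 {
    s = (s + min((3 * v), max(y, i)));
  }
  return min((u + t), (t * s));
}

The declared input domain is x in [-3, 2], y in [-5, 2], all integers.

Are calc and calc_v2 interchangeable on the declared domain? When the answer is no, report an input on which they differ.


There is a counterexample at x=2, y=0: 4 on one side, 5 on the other.
calc: t becomes 27; next u becomes 2; next (((6 + -4) - (x - x)) == max(-2, u)) evaluates to true; next t becomes 2; next v becomes 0; next at i=-2:; next v becomes -2; next at i=-1:; next v becomes -3; next at i=0:; next v becomes -3; next at i=1:; next v becomes -2; next at i=2:; next v becomes 0; next at i=3:; next v becomes 2; next s becomes 1; next at i=2:; next s becomes 3; next at i=3:; next s becomes 6; next at i=4:; next s becomes 10; next at i=5:; next s becomes 15; next final value 4
calc_v2: t becomes 27; next u becomes 2; next (!(((6 + -4) - (x - x)) != (-(-max(-2, u))))) evaluates to true; next q becomes 2; next t becomes 3; next v becomes 0; next at i=-2:; next v becomes -2; next at i=-1:; next v becomes -3; next at i=0:; next v becomes -3; next at i=1:; next v becomes -2; next at i=2:; next v becomes 0; next at i=3:; next v becomes 2; next r becomes 1; next at i=2:; next r becomes 3; next at i=3:; next r becomes 6; next at i=4:; next r becomes 10; next at i=5:; next r becomes 15; next final value 5
verdict: not equivalent; witness: x=2, y=0


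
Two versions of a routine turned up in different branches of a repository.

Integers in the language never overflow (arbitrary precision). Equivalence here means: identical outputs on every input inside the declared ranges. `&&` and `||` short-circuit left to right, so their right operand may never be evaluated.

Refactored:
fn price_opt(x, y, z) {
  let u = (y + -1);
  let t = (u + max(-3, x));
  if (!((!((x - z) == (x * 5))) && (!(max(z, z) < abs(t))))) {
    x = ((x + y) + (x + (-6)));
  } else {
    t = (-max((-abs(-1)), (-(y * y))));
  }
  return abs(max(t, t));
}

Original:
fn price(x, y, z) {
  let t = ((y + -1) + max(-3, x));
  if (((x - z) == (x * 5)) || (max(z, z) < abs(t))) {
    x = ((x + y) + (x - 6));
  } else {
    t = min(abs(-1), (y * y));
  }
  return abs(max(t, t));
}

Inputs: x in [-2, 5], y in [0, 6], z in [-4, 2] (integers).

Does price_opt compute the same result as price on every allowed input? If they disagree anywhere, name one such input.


The two versions differ — the changes include min/max/abs usage differs, and boolean connective usage differs, and arithmetic usage differs, and statement counts differ, and local variable names differ.
Tracing x=1, y=2, z=1: price: t=2, then (((x - z) == (x * 5)) || (max(z, z) < abs(t))) is true, then x=-2, then returns 2 | price_opt: u=1, then t=2, then (!((!((x - z) == (x * 5))) && (!(max(z, z) < abs(t))))) is true, then x=-2, then returns 2 — matching result 2.
Checked all 392 inputs in the declared domain: the outputs agree on every one.
verdict: equivalent


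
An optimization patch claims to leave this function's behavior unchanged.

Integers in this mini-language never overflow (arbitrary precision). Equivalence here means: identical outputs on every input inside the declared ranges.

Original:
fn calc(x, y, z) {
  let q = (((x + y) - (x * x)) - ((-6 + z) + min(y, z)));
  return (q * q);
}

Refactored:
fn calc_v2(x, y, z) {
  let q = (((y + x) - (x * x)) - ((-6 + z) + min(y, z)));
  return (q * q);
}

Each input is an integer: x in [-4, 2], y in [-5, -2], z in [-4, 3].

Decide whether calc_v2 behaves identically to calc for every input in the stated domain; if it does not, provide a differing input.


This is a faithful refactor — same computation, different form, but the computed results match everywhere.
One worked example (x=-2, y=-2, z=1) — calc: q = -1; return 1; calc_v2: q = -1; return 1; agreement on 1.
Every one of the 224 inputs gives matching results.
verdict: equivalent
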